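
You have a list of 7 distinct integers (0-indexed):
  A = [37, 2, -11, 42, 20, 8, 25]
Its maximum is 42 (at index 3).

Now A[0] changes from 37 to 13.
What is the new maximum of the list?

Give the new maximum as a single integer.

Answer: 42

Derivation:
Old max = 42 (at index 3)
Change: A[0] 37 -> 13
Changed element was NOT the old max.
  New max = max(old_max, new_val) = max(42, 13) = 42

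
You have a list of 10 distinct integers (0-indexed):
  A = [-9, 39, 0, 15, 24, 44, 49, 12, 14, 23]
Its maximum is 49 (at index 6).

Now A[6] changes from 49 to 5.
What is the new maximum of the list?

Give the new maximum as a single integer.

Old max = 49 (at index 6)
Change: A[6] 49 -> 5
Changed element WAS the max -> may need rescan.
  Max of remaining elements: 44
  New max = max(5, 44) = 44

Answer: 44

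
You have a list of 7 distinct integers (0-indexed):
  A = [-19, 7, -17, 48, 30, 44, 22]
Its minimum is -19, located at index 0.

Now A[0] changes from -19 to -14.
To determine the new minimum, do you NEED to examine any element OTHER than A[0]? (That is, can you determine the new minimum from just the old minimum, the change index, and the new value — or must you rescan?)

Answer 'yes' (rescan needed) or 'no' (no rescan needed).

Old min = -19 at index 0
Change at index 0: -19 -> -14
Index 0 WAS the min and new value -14 > old min -19. Must rescan other elements to find the new min.
Needs rescan: yes

Answer: yes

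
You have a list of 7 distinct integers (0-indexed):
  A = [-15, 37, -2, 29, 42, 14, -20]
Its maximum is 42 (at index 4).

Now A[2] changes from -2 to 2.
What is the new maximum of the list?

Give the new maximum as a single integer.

Old max = 42 (at index 4)
Change: A[2] -2 -> 2
Changed element was NOT the old max.
  New max = max(old_max, new_val) = max(42, 2) = 42

Answer: 42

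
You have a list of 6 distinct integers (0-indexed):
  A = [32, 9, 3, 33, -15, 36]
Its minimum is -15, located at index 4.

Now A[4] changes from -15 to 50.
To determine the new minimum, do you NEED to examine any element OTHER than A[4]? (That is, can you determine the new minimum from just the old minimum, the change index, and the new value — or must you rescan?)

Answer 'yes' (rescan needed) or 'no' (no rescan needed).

Answer: yes

Derivation:
Old min = -15 at index 4
Change at index 4: -15 -> 50
Index 4 WAS the min and new value 50 > old min -15. Must rescan other elements to find the new min.
Needs rescan: yes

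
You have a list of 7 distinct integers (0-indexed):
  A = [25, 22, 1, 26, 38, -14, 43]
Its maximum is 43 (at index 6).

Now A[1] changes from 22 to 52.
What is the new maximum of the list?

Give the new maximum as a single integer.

Old max = 43 (at index 6)
Change: A[1] 22 -> 52
Changed element was NOT the old max.
  New max = max(old_max, new_val) = max(43, 52) = 52

Answer: 52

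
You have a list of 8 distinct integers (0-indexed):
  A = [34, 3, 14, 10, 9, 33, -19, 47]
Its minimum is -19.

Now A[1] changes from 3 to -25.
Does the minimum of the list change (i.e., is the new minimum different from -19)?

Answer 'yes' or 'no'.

Old min = -19
Change: A[1] 3 -> -25
Changed element was NOT the min; min changes only if -25 < -19.
New min = -25; changed? yes

Answer: yes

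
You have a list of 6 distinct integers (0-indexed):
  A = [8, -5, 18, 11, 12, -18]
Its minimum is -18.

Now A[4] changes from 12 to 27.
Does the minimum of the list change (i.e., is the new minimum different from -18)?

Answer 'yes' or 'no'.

Old min = -18
Change: A[4] 12 -> 27
Changed element was NOT the min; min changes only if 27 < -18.
New min = -18; changed? no

Answer: no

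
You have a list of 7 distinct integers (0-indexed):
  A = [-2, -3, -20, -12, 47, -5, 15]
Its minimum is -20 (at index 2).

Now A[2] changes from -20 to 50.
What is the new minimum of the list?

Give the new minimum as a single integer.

Old min = -20 (at index 2)
Change: A[2] -20 -> 50
Changed element WAS the min. Need to check: is 50 still <= all others?
  Min of remaining elements: -12
  New min = min(50, -12) = -12

Answer: -12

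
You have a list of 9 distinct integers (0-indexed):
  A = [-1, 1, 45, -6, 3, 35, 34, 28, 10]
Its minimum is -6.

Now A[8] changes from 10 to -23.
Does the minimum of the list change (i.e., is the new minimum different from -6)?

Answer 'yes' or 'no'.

Answer: yes

Derivation:
Old min = -6
Change: A[8] 10 -> -23
Changed element was NOT the min; min changes only if -23 < -6.
New min = -23; changed? yes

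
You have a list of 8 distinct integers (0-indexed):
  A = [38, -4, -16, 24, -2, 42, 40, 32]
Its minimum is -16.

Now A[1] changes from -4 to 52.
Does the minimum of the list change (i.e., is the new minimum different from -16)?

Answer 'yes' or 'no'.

Answer: no

Derivation:
Old min = -16
Change: A[1] -4 -> 52
Changed element was NOT the min; min changes only if 52 < -16.
New min = -16; changed? no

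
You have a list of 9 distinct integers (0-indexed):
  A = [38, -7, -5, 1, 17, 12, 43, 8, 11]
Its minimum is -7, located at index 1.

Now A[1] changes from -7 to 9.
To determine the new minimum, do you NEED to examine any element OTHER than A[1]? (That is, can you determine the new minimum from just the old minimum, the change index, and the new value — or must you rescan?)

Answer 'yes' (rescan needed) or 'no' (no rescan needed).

Old min = -7 at index 1
Change at index 1: -7 -> 9
Index 1 WAS the min and new value 9 > old min -7. Must rescan other elements to find the new min.
Needs rescan: yes

Answer: yes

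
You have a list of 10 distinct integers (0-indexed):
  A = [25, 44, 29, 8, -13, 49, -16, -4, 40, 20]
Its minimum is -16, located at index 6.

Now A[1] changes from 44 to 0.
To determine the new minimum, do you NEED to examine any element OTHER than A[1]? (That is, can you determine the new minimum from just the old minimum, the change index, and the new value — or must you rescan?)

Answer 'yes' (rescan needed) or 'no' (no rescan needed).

Answer: no

Derivation:
Old min = -16 at index 6
Change at index 1: 44 -> 0
Index 1 was NOT the min. New min = min(-16, 0). No rescan of other elements needed.
Needs rescan: no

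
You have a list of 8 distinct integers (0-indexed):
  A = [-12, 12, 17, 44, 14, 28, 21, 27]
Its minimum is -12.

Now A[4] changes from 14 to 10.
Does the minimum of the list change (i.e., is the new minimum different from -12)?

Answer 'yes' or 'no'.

Answer: no

Derivation:
Old min = -12
Change: A[4] 14 -> 10
Changed element was NOT the min; min changes only if 10 < -12.
New min = -12; changed? no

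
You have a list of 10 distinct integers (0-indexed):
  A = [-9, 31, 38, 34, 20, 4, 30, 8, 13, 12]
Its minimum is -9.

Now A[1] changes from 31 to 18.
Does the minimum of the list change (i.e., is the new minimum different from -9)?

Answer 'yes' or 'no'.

Old min = -9
Change: A[1] 31 -> 18
Changed element was NOT the min; min changes only if 18 < -9.
New min = -9; changed? no

Answer: no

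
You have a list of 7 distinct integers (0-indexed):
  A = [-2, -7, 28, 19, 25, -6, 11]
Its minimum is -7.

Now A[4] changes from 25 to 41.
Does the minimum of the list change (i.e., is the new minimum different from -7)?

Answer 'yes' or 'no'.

Old min = -7
Change: A[4] 25 -> 41
Changed element was NOT the min; min changes only if 41 < -7.
New min = -7; changed? no

Answer: no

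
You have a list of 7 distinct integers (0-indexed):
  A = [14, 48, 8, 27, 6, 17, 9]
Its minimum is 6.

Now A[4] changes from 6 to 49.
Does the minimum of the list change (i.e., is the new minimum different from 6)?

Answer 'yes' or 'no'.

Old min = 6
Change: A[4] 6 -> 49
Changed element was the min; new min must be rechecked.
New min = 8; changed? yes

Answer: yes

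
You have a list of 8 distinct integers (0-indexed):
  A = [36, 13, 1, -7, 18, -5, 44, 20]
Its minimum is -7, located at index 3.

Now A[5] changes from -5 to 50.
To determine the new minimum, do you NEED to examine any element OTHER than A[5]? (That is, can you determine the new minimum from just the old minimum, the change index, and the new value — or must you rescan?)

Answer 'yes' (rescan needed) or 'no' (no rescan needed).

Old min = -7 at index 3
Change at index 5: -5 -> 50
Index 5 was NOT the min. New min = min(-7, 50). No rescan of other elements needed.
Needs rescan: no

Answer: no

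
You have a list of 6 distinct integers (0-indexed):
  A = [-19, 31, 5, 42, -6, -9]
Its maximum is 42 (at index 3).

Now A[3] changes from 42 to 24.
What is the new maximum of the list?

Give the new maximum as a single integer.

Answer: 31

Derivation:
Old max = 42 (at index 3)
Change: A[3] 42 -> 24
Changed element WAS the max -> may need rescan.
  Max of remaining elements: 31
  New max = max(24, 31) = 31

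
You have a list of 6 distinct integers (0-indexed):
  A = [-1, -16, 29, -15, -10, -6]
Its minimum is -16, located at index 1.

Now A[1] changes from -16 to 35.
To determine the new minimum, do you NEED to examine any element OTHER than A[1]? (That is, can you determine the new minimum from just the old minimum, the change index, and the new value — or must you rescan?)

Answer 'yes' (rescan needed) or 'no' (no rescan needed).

Old min = -16 at index 1
Change at index 1: -16 -> 35
Index 1 WAS the min and new value 35 > old min -16. Must rescan other elements to find the new min.
Needs rescan: yes

Answer: yes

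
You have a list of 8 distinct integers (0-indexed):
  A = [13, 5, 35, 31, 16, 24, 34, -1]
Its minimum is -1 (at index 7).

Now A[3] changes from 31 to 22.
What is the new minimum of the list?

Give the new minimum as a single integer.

Old min = -1 (at index 7)
Change: A[3] 31 -> 22
Changed element was NOT the old min.
  New min = min(old_min, new_val) = min(-1, 22) = -1

Answer: -1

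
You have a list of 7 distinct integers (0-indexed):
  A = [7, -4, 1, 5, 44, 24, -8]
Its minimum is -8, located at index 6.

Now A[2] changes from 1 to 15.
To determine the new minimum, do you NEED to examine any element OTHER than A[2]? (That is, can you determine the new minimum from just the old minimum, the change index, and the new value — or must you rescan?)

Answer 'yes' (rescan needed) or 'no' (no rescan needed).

Old min = -8 at index 6
Change at index 2: 1 -> 15
Index 2 was NOT the min. New min = min(-8, 15). No rescan of other elements needed.
Needs rescan: no

Answer: no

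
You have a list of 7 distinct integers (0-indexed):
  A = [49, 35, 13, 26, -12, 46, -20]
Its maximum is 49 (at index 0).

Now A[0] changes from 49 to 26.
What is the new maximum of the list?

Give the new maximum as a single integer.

Old max = 49 (at index 0)
Change: A[0] 49 -> 26
Changed element WAS the max -> may need rescan.
  Max of remaining elements: 46
  New max = max(26, 46) = 46

Answer: 46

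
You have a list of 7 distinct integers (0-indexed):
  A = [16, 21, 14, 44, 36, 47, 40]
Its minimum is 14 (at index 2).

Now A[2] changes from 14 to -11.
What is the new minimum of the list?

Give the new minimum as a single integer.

Old min = 14 (at index 2)
Change: A[2] 14 -> -11
Changed element WAS the min. Need to check: is -11 still <= all others?
  Min of remaining elements: 16
  New min = min(-11, 16) = -11

Answer: -11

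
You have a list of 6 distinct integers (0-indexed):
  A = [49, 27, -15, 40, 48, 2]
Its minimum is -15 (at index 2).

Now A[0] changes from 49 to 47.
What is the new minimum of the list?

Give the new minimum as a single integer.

Answer: -15

Derivation:
Old min = -15 (at index 2)
Change: A[0] 49 -> 47
Changed element was NOT the old min.
  New min = min(old_min, new_val) = min(-15, 47) = -15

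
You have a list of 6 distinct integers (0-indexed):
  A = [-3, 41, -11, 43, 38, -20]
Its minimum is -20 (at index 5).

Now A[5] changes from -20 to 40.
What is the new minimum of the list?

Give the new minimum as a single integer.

Old min = -20 (at index 5)
Change: A[5] -20 -> 40
Changed element WAS the min. Need to check: is 40 still <= all others?
  Min of remaining elements: -11
  New min = min(40, -11) = -11

Answer: -11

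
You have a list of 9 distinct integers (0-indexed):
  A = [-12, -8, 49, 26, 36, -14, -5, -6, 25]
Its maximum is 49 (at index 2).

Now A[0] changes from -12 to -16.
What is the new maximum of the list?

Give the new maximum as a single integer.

Old max = 49 (at index 2)
Change: A[0] -12 -> -16
Changed element was NOT the old max.
  New max = max(old_max, new_val) = max(49, -16) = 49

Answer: 49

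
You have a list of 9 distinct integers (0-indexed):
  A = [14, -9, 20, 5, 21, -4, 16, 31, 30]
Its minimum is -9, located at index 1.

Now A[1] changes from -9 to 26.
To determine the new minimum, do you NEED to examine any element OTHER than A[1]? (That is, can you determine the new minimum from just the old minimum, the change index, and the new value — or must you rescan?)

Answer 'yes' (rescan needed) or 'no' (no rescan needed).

Answer: yes

Derivation:
Old min = -9 at index 1
Change at index 1: -9 -> 26
Index 1 WAS the min and new value 26 > old min -9. Must rescan other elements to find the new min.
Needs rescan: yes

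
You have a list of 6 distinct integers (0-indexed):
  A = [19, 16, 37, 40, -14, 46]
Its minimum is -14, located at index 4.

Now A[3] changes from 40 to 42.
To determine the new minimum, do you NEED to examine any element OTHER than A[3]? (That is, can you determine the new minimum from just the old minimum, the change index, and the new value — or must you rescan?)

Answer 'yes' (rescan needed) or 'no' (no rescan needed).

Answer: no

Derivation:
Old min = -14 at index 4
Change at index 3: 40 -> 42
Index 3 was NOT the min. New min = min(-14, 42). No rescan of other elements needed.
Needs rescan: no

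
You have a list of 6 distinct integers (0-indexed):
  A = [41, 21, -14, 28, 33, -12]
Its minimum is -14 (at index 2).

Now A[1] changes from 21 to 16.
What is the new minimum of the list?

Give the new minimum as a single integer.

Old min = -14 (at index 2)
Change: A[1] 21 -> 16
Changed element was NOT the old min.
  New min = min(old_min, new_val) = min(-14, 16) = -14

Answer: -14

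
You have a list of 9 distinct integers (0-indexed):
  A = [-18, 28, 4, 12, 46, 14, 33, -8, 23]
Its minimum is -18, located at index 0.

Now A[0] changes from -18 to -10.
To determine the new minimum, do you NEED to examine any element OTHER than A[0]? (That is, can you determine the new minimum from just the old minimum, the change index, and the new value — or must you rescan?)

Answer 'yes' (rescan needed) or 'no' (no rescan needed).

Old min = -18 at index 0
Change at index 0: -18 -> -10
Index 0 WAS the min and new value -10 > old min -18. Must rescan other elements to find the new min.
Needs rescan: yes

Answer: yes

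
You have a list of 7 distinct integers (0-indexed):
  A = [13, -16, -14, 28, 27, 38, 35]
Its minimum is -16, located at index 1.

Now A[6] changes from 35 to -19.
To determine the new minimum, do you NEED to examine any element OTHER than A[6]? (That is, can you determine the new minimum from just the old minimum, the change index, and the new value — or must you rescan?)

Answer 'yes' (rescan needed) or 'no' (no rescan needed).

Old min = -16 at index 1
Change at index 6: 35 -> -19
Index 6 was NOT the min. New min = min(-16, -19). No rescan of other elements needed.
Needs rescan: no

Answer: no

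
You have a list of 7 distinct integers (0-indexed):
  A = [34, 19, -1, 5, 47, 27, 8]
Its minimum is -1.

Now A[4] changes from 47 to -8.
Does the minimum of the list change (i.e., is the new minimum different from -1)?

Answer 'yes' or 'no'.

Answer: yes

Derivation:
Old min = -1
Change: A[4] 47 -> -8
Changed element was NOT the min; min changes only if -8 < -1.
New min = -8; changed? yes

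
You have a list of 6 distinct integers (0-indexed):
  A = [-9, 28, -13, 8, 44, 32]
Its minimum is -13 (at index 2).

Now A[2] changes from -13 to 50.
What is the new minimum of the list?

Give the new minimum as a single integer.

Answer: -9

Derivation:
Old min = -13 (at index 2)
Change: A[2] -13 -> 50
Changed element WAS the min. Need to check: is 50 still <= all others?
  Min of remaining elements: -9
  New min = min(50, -9) = -9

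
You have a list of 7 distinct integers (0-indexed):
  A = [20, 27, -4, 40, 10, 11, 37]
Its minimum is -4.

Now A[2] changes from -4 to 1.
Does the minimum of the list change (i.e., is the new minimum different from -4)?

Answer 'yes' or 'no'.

Answer: yes

Derivation:
Old min = -4
Change: A[2] -4 -> 1
Changed element was the min; new min must be rechecked.
New min = 1; changed? yes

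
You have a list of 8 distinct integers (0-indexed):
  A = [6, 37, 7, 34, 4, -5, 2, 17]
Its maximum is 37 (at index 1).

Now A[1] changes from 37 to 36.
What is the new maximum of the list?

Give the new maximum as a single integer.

Old max = 37 (at index 1)
Change: A[1] 37 -> 36
Changed element WAS the max -> may need rescan.
  Max of remaining elements: 34
  New max = max(36, 34) = 36

Answer: 36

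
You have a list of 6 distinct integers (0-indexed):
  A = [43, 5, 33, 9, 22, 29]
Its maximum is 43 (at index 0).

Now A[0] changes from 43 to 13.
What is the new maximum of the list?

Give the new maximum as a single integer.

Old max = 43 (at index 0)
Change: A[0] 43 -> 13
Changed element WAS the max -> may need rescan.
  Max of remaining elements: 33
  New max = max(13, 33) = 33

Answer: 33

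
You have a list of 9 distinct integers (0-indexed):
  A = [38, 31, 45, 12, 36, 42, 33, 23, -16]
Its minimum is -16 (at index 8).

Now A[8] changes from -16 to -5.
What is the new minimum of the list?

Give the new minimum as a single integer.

Answer: -5

Derivation:
Old min = -16 (at index 8)
Change: A[8] -16 -> -5
Changed element WAS the min. Need to check: is -5 still <= all others?
  Min of remaining elements: 12
  New min = min(-5, 12) = -5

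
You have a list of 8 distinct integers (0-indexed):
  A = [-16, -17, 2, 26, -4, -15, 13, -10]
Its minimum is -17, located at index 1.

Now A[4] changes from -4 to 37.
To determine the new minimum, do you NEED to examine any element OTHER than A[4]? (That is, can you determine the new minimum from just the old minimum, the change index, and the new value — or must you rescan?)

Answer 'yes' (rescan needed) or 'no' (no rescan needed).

Old min = -17 at index 1
Change at index 4: -4 -> 37
Index 4 was NOT the min. New min = min(-17, 37). No rescan of other elements needed.
Needs rescan: no

Answer: no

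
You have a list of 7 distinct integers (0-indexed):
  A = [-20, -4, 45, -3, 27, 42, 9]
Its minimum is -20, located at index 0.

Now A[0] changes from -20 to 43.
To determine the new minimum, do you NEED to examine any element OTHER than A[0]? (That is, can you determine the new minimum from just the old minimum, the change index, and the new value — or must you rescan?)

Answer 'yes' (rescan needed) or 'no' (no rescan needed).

Answer: yes

Derivation:
Old min = -20 at index 0
Change at index 0: -20 -> 43
Index 0 WAS the min and new value 43 > old min -20. Must rescan other elements to find the new min.
Needs rescan: yes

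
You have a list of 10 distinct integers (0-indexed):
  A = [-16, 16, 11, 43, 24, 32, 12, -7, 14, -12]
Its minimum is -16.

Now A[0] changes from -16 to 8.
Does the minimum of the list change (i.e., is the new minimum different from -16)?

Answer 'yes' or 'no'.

Old min = -16
Change: A[0] -16 -> 8
Changed element was the min; new min must be rechecked.
New min = -12; changed? yes

Answer: yes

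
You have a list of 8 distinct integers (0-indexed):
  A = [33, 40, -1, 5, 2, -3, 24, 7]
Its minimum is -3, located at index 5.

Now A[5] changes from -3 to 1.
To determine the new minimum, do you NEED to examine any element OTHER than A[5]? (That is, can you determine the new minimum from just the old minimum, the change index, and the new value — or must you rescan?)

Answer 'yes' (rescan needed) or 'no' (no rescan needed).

Answer: yes

Derivation:
Old min = -3 at index 5
Change at index 5: -3 -> 1
Index 5 WAS the min and new value 1 > old min -3. Must rescan other elements to find the new min.
Needs rescan: yes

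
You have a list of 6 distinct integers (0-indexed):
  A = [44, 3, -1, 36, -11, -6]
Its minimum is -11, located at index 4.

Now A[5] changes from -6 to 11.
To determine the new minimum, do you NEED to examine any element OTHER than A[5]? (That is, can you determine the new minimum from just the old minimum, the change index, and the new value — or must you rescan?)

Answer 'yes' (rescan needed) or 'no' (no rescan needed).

Old min = -11 at index 4
Change at index 5: -6 -> 11
Index 5 was NOT the min. New min = min(-11, 11). No rescan of other elements needed.
Needs rescan: no

Answer: no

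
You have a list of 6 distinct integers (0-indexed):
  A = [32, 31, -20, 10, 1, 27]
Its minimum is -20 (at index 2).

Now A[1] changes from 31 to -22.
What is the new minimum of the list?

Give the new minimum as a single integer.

Old min = -20 (at index 2)
Change: A[1] 31 -> -22
Changed element was NOT the old min.
  New min = min(old_min, new_val) = min(-20, -22) = -22

Answer: -22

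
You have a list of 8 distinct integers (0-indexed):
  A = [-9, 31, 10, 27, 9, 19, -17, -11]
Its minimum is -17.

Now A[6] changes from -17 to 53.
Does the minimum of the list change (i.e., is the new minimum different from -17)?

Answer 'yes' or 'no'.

Old min = -17
Change: A[6] -17 -> 53
Changed element was the min; new min must be rechecked.
New min = -11; changed? yes

Answer: yes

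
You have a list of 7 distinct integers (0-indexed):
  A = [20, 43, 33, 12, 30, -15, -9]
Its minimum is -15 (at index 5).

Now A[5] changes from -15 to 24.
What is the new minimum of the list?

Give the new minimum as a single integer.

Old min = -15 (at index 5)
Change: A[5] -15 -> 24
Changed element WAS the min. Need to check: is 24 still <= all others?
  Min of remaining elements: -9
  New min = min(24, -9) = -9

Answer: -9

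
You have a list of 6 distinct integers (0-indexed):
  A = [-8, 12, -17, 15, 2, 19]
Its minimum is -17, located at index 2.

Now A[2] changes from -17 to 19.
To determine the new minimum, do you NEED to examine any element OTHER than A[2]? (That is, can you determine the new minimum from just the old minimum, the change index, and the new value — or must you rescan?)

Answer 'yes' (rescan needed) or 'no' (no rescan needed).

Answer: yes

Derivation:
Old min = -17 at index 2
Change at index 2: -17 -> 19
Index 2 WAS the min and new value 19 > old min -17. Must rescan other elements to find the new min.
Needs rescan: yes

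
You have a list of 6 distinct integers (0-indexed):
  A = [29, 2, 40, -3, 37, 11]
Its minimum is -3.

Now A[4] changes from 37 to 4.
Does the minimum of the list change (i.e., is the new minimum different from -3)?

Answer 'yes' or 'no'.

Answer: no

Derivation:
Old min = -3
Change: A[4] 37 -> 4
Changed element was NOT the min; min changes only if 4 < -3.
New min = -3; changed? no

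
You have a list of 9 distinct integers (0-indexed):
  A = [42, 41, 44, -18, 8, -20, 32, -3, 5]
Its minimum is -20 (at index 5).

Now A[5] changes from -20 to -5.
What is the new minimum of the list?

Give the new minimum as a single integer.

Answer: -18

Derivation:
Old min = -20 (at index 5)
Change: A[5] -20 -> -5
Changed element WAS the min. Need to check: is -5 still <= all others?
  Min of remaining elements: -18
  New min = min(-5, -18) = -18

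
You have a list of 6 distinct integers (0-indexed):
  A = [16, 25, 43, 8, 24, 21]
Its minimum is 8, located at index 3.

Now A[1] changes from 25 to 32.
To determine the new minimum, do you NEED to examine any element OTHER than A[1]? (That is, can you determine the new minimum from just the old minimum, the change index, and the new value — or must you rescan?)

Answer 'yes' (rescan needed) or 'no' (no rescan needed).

Old min = 8 at index 3
Change at index 1: 25 -> 32
Index 1 was NOT the min. New min = min(8, 32). No rescan of other elements needed.
Needs rescan: no

Answer: no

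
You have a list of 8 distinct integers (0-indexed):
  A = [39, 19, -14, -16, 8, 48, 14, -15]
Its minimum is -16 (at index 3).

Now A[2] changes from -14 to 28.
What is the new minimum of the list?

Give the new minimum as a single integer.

Answer: -16

Derivation:
Old min = -16 (at index 3)
Change: A[2] -14 -> 28
Changed element was NOT the old min.
  New min = min(old_min, new_val) = min(-16, 28) = -16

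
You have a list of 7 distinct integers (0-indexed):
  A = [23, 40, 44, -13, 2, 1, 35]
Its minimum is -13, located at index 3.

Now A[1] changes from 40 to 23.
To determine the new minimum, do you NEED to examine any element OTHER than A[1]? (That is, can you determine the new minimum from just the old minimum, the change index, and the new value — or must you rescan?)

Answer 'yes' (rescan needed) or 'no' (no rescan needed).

Answer: no

Derivation:
Old min = -13 at index 3
Change at index 1: 40 -> 23
Index 1 was NOT the min. New min = min(-13, 23). No rescan of other elements needed.
Needs rescan: no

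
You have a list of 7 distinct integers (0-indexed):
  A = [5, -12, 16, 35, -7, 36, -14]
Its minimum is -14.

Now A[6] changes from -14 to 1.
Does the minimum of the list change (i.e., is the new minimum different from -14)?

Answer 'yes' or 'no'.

Answer: yes

Derivation:
Old min = -14
Change: A[6] -14 -> 1
Changed element was the min; new min must be rechecked.
New min = -12; changed? yes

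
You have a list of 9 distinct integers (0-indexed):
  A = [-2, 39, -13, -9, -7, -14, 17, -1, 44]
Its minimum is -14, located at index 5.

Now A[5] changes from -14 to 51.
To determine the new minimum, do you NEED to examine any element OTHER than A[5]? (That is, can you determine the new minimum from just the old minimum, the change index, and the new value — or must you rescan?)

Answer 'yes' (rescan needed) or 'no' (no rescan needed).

Answer: yes

Derivation:
Old min = -14 at index 5
Change at index 5: -14 -> 51
Index 5 WAS the min and new value 51 > old min -14. Must rescan other elements to find the new min.
Needs rescan: yes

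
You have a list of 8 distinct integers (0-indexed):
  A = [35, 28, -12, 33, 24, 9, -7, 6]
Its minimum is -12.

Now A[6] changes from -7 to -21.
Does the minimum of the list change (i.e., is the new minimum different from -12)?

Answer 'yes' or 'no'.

Old min = -12
Change: A[6] -7 -> -21
Changed element was NOT the min; min changes only if -21 < -12.
New min = -21; changed? yes

Answer: yes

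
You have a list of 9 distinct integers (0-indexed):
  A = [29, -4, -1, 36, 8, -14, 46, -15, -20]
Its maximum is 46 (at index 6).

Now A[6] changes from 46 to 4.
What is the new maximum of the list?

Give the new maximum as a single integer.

Answer: 36

Derivation:
Old max = 46 (at index 6)
Change: A[6] 46 -> 4
Changed element WAS the max -> may need rescan.
  Max of remaining elements: 36
  New max = max(4, 36) = 36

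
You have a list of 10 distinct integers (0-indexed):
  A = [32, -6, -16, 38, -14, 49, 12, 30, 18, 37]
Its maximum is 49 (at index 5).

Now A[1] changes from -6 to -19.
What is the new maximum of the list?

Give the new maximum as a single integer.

Answer: 49

Derivation:
Old max = 49 (at index 5)
Change: A[1] -6 -> -19
Changed element was NOT the old max.
  New max = max(old_max, new_val) = max(49, -19) = 49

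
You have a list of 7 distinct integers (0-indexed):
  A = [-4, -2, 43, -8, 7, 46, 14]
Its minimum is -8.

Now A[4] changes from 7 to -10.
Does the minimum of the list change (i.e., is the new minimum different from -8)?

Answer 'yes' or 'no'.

Old min = -8
Change: A[4] 7 -> -10
Changed element was NOT the min; min changes only if -10 < -8.
New min = -10; changed? yes

Answer: yes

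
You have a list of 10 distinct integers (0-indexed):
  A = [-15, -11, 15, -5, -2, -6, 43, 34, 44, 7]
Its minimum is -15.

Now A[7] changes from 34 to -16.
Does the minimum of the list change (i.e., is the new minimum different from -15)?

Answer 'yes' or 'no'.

Old min = -15
Change: A[7] 34 -> -16
Changed element was NOT the min; min changes only if -16 < -15.
New min = -16; changed? yes

Answer: yes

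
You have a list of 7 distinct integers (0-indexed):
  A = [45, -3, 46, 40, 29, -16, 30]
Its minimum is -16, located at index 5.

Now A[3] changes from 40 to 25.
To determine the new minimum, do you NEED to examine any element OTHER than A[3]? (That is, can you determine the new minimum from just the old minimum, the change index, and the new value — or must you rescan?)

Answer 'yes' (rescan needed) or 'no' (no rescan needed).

Answer: no

Derivation:
Old min = -16 at index 5
Change at index 3: 40 -> 25
Index 3 was NOT the min. New min = min(-16, 25). No rescan of other elements needed.
Needs rescan: no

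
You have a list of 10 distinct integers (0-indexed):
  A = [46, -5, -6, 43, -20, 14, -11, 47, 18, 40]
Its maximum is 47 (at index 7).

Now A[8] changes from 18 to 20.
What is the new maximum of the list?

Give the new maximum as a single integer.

Old max = 47 (at index 7)
Change: A[8] 18 -> 20
Changed element was NOT the old max.
  New max = max(old_max, new_val) = max(47, 20) = 47

Answer: 47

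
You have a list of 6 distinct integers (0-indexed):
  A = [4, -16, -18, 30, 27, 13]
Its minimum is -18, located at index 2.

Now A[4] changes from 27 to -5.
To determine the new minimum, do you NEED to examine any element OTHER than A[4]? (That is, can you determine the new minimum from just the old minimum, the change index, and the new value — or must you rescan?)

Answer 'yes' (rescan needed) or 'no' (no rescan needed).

Answer: no

Derivation:
Old min = -18 at index 2
Change at index 4: 27 -> -5
Index 4 was NOT the min. New min = min(-18, -5). No rescan of other elements needed.
Needs rescan: no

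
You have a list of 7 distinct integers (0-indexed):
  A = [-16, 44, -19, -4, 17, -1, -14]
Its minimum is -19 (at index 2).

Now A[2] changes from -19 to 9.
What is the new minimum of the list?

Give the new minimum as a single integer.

Answer: -16

Derivation:
Old min = -19 (at index 2)
Change: A[2] -19 -> 9
Changed element WAS the min. Need to check: is 9 still <= all others?
  Min of remaining elements: -16
  New min = min(9, -16) = -16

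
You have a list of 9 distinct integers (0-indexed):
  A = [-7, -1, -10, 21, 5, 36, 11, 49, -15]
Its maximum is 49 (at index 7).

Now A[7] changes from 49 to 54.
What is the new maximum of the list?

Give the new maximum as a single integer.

Old max = 49 (at index 7)
Change: A[7] 49 -> 54
Changed element WAS the max -> may need rescan.
  Max of remaining elements: 36
  New max = max(54, 36) = 54

Answer: 54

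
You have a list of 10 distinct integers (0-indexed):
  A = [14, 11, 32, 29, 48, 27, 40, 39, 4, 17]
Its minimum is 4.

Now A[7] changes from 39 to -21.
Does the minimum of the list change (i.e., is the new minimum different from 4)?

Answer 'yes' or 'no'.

Old min = 4
Change: A[7] 39 -> -21
Changed element was NOT the min; min changes only if -21 < 4.
New min = -21; changed? yes

Answer: yes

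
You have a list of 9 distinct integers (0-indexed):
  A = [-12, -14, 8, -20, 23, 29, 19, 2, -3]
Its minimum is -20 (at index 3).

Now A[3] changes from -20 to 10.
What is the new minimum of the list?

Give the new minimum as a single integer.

Answer: -14

Derivation:
Old min = -20 (at index 3)
Change: A[3] -20 -> 10
Changed element WAS the min. Need to check: is 10 still <= all others?
  Min of remaining elements: -14
  New min = min(10, -14) = -14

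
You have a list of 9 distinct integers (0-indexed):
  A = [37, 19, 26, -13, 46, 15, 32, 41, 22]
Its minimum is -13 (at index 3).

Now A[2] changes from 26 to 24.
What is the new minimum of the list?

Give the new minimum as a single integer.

Old min = -13 (at index 3)
Change: A[2] 26 -> 24
Changed element was NOT the old min.
  New min = min(old_min, new_val) = min(-13, 24) = -13

Answer: -13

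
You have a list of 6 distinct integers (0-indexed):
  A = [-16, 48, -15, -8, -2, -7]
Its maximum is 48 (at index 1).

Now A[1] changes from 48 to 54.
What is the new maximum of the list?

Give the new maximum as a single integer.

Answer: 54

Derivation:
Old max = 48 (at index 1)
Change: A[1] 48 -> 54
Changed element WAS the max -> may need rescan.
  Max of remaining elements: -2
  New max = max(54, -2) = 54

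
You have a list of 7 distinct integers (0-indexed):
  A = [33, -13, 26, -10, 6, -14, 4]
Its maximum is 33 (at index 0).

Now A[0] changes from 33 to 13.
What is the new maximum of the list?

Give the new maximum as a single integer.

Answer: 26

Derivation:
Old max = 33 (at index 0)
Change: A[0] 33 -> 13
Changed element WAS the max -> may need rescan.
  Max of remaining elements: 26
  New max = max(13, 26) = 26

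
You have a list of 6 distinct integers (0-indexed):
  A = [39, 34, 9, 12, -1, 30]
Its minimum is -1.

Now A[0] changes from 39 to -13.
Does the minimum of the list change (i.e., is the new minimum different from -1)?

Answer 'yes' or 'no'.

Old min = -1
Change: A[0] 39 -> -13
Changed element was NOT the min; min changes only if -13 < -1.
New min = -13; changed? yes

Answer: yes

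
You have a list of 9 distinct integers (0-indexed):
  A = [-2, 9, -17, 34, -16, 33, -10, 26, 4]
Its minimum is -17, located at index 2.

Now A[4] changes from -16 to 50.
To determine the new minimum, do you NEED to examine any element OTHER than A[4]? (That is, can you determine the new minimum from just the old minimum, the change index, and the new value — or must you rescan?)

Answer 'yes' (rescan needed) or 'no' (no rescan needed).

Old min = -17 at index 2
Change at index 4: -16 -> 50
Index 4 was NOT the min. New min = min(-17, 50). No rescan of other elements needed.
Needs rescan: no

Answer: no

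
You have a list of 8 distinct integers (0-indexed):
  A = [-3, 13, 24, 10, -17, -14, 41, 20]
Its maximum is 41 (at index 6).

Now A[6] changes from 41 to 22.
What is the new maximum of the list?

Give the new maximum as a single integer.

Old max = 41 (at index 6)
Change: A[6] 41 -> 22
Changed element WAS the max -> may need rescan.
  Max of remaining elements: 24
  New max = max(22, 24) = 24

Answer: 24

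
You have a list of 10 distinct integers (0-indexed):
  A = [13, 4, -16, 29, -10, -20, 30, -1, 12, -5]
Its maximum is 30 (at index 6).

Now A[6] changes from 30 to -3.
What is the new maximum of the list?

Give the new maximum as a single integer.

Old max = 30 (at index 6)
Change: A[6] 30 -> -3
Changed element WAS the max -> may need rescan.
  Max of remaining elements: 29
  New max = max(-3, 29) = 29

Answer: 29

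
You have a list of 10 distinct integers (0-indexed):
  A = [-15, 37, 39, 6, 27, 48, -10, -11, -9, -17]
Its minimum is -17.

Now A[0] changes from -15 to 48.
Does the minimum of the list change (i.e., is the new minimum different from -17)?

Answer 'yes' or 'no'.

Old min = -17
Change: A[0] -15 -> 48
Changed element was NOT the min; min changes only if 48 < -17.
New min = -17; changed? no

Answer: no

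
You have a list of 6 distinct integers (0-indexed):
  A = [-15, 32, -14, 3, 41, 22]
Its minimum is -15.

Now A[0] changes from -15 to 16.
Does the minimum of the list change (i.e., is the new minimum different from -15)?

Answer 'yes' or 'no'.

Answer: yes

Derivation:
Old min = -15
Change: A[0] -15 -> 16
Changed element was the min; new min must be rechecked.
New min = -14; changed? yes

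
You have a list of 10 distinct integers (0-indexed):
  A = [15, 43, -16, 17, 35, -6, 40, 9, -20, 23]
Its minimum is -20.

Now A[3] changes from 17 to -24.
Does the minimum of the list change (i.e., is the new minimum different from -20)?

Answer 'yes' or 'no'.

Answer: yes

Derivation:
Old min = -20
Change: A[3] 17 -> -24
Changed element was NOT the min; min changes only if -24 < -20.
New min = -24; changed? yes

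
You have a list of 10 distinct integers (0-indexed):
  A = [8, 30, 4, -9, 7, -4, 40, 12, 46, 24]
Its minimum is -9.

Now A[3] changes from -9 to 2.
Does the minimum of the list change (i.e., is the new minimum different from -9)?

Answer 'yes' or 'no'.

Old min = -9
Change: A[3] -9 -> 2
Changed element was the min; new min must be rechecked.
New min = -4; changed? yes

Answer: yes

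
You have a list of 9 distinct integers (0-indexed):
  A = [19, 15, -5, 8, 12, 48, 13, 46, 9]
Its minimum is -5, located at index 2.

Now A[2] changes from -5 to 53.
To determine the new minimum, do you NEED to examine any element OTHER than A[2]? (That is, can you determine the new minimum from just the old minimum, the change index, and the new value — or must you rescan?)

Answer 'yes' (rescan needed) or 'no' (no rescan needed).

Answer: yes

Derivation:
Old min = -5 at index 2
Change at index 2: -5 -> 53
Index 2 WAS the min and new value 53 > old min -5. Must rescan other elements to find the new min.
Needs rescan: yes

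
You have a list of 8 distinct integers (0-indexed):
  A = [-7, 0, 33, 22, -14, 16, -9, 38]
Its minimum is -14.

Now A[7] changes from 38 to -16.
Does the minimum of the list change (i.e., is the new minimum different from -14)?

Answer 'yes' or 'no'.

Old min = -14
Change: A[7] 38 -> -16
Changed element was NOT the min; min changes only if -16 < -14.
New min = -16; changed? yes

Answer: yes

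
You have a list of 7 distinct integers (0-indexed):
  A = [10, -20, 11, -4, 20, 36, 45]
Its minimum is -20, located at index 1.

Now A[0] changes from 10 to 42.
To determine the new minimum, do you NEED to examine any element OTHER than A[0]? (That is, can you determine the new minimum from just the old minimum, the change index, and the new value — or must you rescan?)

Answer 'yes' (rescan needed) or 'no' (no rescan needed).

Answer: no

Derivation:
Old min = -20 at index 1
Change at index 0: 10 -> 42
Index 0 was NOT the min. New min = min(-20, 42). No rescan of other elements needed.
Needs rescan: no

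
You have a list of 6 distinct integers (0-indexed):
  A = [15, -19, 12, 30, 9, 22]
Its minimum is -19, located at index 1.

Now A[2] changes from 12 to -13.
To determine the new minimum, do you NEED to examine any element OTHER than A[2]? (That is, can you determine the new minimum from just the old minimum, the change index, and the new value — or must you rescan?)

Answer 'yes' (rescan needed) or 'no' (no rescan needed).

Answer: no

Derivation:
Old min = -19 at index 1
Change at index 2: 12 -> -13
Index 2 was NOT the min. New min = min(-19, -13). No rescan of other elements needed.
Needs rescan: no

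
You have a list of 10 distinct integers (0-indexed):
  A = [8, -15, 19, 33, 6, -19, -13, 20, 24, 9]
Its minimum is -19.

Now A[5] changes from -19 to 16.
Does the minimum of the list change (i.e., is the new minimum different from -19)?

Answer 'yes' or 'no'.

Old min = -19
Change: A[5] -19 -> 16
Changed element was the min; new min must be rechecked.
New min = -15; changed? yes

Answer: yes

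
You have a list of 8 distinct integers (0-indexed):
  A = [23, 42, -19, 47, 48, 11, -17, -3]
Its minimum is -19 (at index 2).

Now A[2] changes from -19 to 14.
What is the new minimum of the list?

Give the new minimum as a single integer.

Old min = -19 (at index 2)
Change: A[2] -19 -> 14
Changed element WAS the min. Need to check: is 14 still <= all others?
  Min of remaining elements: -17
  New min = min(14, -17) = -17

Answer: -17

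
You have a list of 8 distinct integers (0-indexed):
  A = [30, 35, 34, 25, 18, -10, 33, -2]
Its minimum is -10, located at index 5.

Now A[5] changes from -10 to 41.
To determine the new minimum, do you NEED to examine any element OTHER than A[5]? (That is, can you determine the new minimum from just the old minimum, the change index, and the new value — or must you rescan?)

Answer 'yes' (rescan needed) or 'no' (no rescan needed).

Answer: yes

Derivation:
Old min = -10 at index 5
Change at index 5: -10 -> 41
Index 5 WAS the min and new value 41 > old min -10. Must rescan other elements to find the new min.
Needs rescan: yes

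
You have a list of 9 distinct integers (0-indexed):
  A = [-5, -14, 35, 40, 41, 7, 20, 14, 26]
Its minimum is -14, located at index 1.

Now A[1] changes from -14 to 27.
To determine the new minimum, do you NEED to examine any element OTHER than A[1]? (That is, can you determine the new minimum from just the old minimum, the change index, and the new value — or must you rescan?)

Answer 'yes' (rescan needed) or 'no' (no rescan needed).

Old min = -14 at index 1
Change at index 1: -14 -> 27
Index 1 WAS the min and new value 27 > old min -14. Must rescan other elements to find the new min.
Needs rescan: yes

Answer: yes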